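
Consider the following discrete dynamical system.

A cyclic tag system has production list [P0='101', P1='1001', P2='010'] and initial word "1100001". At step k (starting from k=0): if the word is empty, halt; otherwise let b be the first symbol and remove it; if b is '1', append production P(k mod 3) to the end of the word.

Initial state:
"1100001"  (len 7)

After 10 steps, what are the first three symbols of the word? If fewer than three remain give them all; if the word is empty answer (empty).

100

0) "1100001"  (len 7)
1) "100001101"  (len 9)
2) "000011011001"  (len 12)
3) "00011011001"  (len 11)
4) "0011011001"  (len 10)
5) "011011001"  (len 9)
6) "11011001"  (len 8)
7) "1011001101"  (len 10)
8) "0110011011001"  (len 13)
9) "110011011001"  (len 12)
10) "10011011001101"  (len 14)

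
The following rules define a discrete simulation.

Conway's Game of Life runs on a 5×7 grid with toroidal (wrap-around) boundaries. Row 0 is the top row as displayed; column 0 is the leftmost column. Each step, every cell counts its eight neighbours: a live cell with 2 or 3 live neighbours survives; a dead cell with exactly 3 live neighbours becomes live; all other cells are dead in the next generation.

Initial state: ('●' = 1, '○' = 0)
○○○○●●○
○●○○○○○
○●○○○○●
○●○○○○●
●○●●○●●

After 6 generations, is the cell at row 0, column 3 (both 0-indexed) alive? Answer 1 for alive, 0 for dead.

0

0) ○○○○●●○
○●○○○○○
○●○○○○●
○●○○○○●
●○●●○●●
1) ●●●●●●○
●○○○○●○
○●●○○○○
○●○○○○○
●●●●○○○
2) ○○○○○●○
●○○○○●○
●●●○○○○
○○○●○○○
○○○○○○●
3) ○○○○○●○
●○○○○○○
●●●○○○●
●●●○○○○
○○○○○○○
4) ○○○○○○○
●○○○○○○
○○●○○○●
○○●○○○●
○●○○○○○
5) ○○○○○○○
○○○○○○○
●●○○○○●
●●●○○○○
○○○○○○○
6) ○○○○○○○
●○○○○○○
○○●○○○●
○○●○○○●
○●○○○○○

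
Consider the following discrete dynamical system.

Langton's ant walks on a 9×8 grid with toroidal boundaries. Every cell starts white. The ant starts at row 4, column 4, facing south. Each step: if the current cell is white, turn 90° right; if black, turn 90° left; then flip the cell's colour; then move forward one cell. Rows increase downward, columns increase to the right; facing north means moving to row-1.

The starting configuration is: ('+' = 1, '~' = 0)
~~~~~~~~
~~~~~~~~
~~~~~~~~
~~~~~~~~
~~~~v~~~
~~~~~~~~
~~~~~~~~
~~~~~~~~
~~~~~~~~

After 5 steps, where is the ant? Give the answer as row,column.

0) ~~~~~~~~
~~~~~~~~
~~~~~~~~
~~~~~~~~
~~~~v~~~
~~~~~~~~
~~~~~~~~
~~~~~~~~
~~~~~~~~
1) ~~~~~~~~
~~~~~~~~
~~~~~~~~
~~~~~~~~
~~~<+~~~
~~~~~~~~
~~~~~~~~
~~~~~~~~
~~~~~~~~
2) ~~~~~~~~
~~~~~~~~
~~~~~~~~
~~~^~~~~
~~~++~~~
~~~~~~~~
~~~~~~~~
~~~~~~~~
~~~~~~~~
3) ~~~~~~~~
~~~~~~~~
~~~~~~~~
~~~+>~~~
~~~++~~~
~~~~~~~~
~~~~~~~~
~~~~~~~~
~~~~~~~~
4) ~~~~~~~~
~~~~~~~~
~~~~~~~~
~~~++~~~
~~~+v~~~
~~~~~~~~
~~~~~~~~
~~~~~~~~
~~~~~~~~
5) ~~~~~~~~
~~~~~~~~
~~~~~~~~
~~~++~~~
~~~+~>~~
~~~~~~~~
~~~~~~~~
~~~~~~~~
~~~~~~~~

4,5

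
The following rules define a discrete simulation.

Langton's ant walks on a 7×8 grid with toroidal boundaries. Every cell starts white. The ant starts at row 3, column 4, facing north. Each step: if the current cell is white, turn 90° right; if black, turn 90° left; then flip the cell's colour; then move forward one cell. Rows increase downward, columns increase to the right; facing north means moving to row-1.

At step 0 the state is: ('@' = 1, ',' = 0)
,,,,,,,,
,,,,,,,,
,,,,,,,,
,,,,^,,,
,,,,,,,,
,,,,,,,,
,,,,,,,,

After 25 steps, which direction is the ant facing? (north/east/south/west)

step 0: ,,,,,,,,
,,,,,,,,
,,,,,,,,
,,,,^,,,
,,,,,,,,
,,,,,,,,
,,,,,,,,
step 1: ,,,,,,,,
,,,,,,,,
,,,,,,,,
,,,,@>,,
,,,,,,,,
,,,,,,,,
,,,,,,,,
step 2: ,,,,,,,,
,,,,,,,,
,,,,,,,,
,,,,@@,,
,,,,,v,,
,,,,,,,,
,,,,,,,,
step 3: ,,,,,,,,
,,,,,,,,
,,,,,,,,
,,,,@@,,
,,,,<@,,
,,,,,,,,
,,,,,,,,
step 4: ,,,,,,,,
,,,,,,,,
,,,,,,,,
,,,,^@,,
,,,,@@,,
,,,,,,,,
,,,,,,,,
step 5: ,,,,,,,,
,,,,,,,,
,,,,,,,,
,,,<,@,,
,,,,@@,,
,,,,,,,,
,,,,,,,,
step 6: ,,,,,,,,
,,,,,,,,
,,,^,,,,
,,,@,@,,
,,,,@@,,
,,,,,,,,
,,,,,,,,
step 7: ,,,,,,,,
,,,,,,,,
,,,@>,,,
,,,@,@,,
,,,,@@,,
,,,,,,,,
,,,,,,,,
step 8: ,,,,,,,,
,,,,,,,,
,,,@@,,,
,,,@v@,,
,,,,@@,,
,,,,,,,,
,,,,,,,,
step 9: ,,,,,,,,
,,,,,,,,
,,,@@,,,
,,,<@@,,
,,,,@@,,
,,,,,,,,
,,,,,,,,
step 10: ,,,,,,,,
,,,,,,,,
,,,@@,,,
,,,,@@,,
,,,v@@,,
,,,,,,,,
,,,,,,,,
step 11: ,,,,,,,,
,,,,,,,,
,,,@@,,,
,,,,@@,,
,,<@@@,,
,,,,,,,,
,,,,,,,,
step 12: ,,,,,,,,
,,,,,,,,
,,,@@,,,
,,^,@@,,
,,@@@@,,
,,,,,,,,
,,,,,,,,
step 13: ,,,,,,,,
,,,,,,,,
,,,@@,,,
,,@>@@,,
,,@@@@,,
,,,,,,,,
,,,,,,,,
step 14: ,,,,,,,,
,,,,,,,,
,,,@@,,,
,,@@@@,,
,,@v@@,,
,,,,,,,,
,,,,,,,,
step 15: ,,,,,,,,
,,,,,,,,
,,,@@,,,
,,@@@@,,
,,@,>@,,
,,,,,,,,
,,,,,,,,
step 16: ,,,,,,,,
,,,,,,,,
,,,@@,,,
,,@@^@,,
,,@,,@,,
,,,,,,,,
,,,,,,,,
step 17: ,,,,,,,,
,,,,,,,,
,,,@@,,,
,,@<,@,,
,,@,,@,,
,,,,,,,,
,,,,,,,,
step 18: ,,,,,,,,
,,,,,,,,
,,,@@,,,
,,@,,@,,
,,@v,@,,
,,,,,,,,
,,,,,,,,
step 19: ,,,,,,,,
,,,,,,,,
,,,@@,,,
,,@,,@,,
,,<@,@,,
,,,,,,,,
,,,,,,,,
step 20: ,,,,,,,,
,,,,,,,,
,,,@@,,,
,,@,,@,,
,,,@,@,,
,,v,,,,,
,,,,,,,,
step 21: ,,,,,,,,
,,,,,,,,
,,,@@,,,
,,@,,@,,
,,,@,@,,
,<@,,,,,
,,,,,,,,
step 22: ,,,,,,,,
,,,,,,,,
,,,@@,,,
,,@,,@,,
,^,@,@,,
,@@,,,,,
,,,,,,,,
step 23: ,,,,,,,,
,,,,,,,,
,,,@@,,,
,,@,,@,,
,@>@,@,,
,@@,,,,,
,,,,,,,,
step 24: ,,,,,,,,
,,,,,,,,
,,,@@,,,
,,@,,@,,
,@@@,@,,
,@v,,,,,
,,,,,,,,
step 25: ,,,,,,,,
,,,,,,,,
,,,@@,,,
,,@,,@,,
,@@@,@,,
,@,>,,,,
,,,,,,,,

east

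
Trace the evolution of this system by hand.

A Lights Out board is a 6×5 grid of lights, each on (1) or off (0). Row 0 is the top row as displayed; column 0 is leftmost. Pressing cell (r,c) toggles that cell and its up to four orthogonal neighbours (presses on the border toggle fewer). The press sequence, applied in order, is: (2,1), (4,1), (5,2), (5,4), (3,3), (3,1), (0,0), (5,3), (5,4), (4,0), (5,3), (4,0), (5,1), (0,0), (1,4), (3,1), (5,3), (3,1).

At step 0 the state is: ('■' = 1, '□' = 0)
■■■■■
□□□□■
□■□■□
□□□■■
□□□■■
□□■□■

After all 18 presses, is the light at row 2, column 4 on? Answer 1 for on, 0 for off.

1

[0] ■■■■■
□□□□■
□■□■□
□□□■■
□□□■■
□□■□■
[1] ■■■■■
□■□□■
■□■■□
□■□■■
□□□■■
□□■□■
[2] ■■■■■
□■□□■
■□■■□
□□□■■
■■■■■
□■■□■
[3] ■■■■■
□■□□■
■□■■□
□□□■■
■■□■■
□□□■■
[4] ■■■■■
□■□□■
■□■■□
□□□■■
■■□■□
□□□□□
[5] ■■■■■
□■□□■
■□■□□
□□■□□
■■□□□
□□□□□
[6] ■■■■■
□■□□■
■■■□□
■■□□□
■□□□□
□□□□□
[7] □□■■■
■■□□■
■■■□□
■■□□□
■□□□□
□□□□□
[8] □□■■■
■■□□■
■■■□□
■■□□□
■□□■□
□□■■■
[9] □□■■■
■■□□■
■■■□□
■■□□□
■□□■■
□□■□□
[10] □□■■■
■■□□■
■■■□□
□■□□□
□■□■■
■□■□□
[11] □□■■■
■■□□■
■■■□□
□■□□□
□■□□■
■□□■■
[12] □□■■■
■■□□■
■■■□□
■■□□□
■□□□■
□□□■■
[13] □□■■■
■■□□■
■■■□□
■■□□□
■■□□■
■■■■■
[14] ■■■■■
□■□□■
■■■□□
■■□□□
■■□□■
■■■■■
[15] ■■■■□
□■□■□
■■■□■
■■□□□
■■□□■
■■■■■
[16] ■■■■□
□■□■□
■□■□■
□□■□□
■□□□■
■■■■■
[17] ■■■■□
□■□■□
■□■□■
□□■□□
■□□■■
■■□□□
[18] ■■■■□
□■□■□
■■■□■
■■□□□
■■□■■
■■□□□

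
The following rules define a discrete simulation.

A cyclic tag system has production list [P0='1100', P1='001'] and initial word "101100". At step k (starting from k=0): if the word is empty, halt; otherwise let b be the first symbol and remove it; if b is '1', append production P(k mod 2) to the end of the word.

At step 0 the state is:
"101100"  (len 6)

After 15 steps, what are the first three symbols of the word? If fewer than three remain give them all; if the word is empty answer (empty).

[0] "101100"  (len 6)
[1] "011001100"  (len 9)
[2] "11001100"  (len 8)
[3] "10011001100"  (len 11)
[4] "0011001100001"  (len 13)
[5] "011001100001"  (len 12)
[6] "11001100001"  (len 11)
[7] "10011000011100"  (len 14)
[8] "0011000011100001"  (len 16)
[9] "011000011100001"  (len 15)
[10] "11000011100001"  (len 14)
[11] "10000111000011100"  (len 17)
[12] "0000111000011100001"  (len 19)
[13] "000111000011100001"  (len 18)
[14] "00111000011100001"  (len 17)
[15] "0111000011100001"  (len 16)

011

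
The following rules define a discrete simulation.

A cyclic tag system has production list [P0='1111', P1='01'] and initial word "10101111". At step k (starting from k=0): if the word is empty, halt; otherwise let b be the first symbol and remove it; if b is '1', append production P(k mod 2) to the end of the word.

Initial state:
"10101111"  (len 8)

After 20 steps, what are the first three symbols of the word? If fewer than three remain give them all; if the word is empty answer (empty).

011

gen 0: "10101111"  (len 8)
gen 1: "01011111111"  (len 11)
gen 2: "1011111111"  (len 10)
gen 3: "0111111111111"  (len 13)
gen 4: "111111111111"  (len 12)
gen 5: "111111111111111"  (len 15)
gen 6: "1111111111111101"  (len 16)
gen 7: "1111111111111011111"  (len 19)
gen 8: "11111111111101111101"  (len 20)
gen 9: "11111111111011111011111"  (len 23)
gen 10: "111111111101111101111101"  (len 24)
gen 11: "111111111011111011111011111"  (len 27)
gen 12: "1111111101111101111101111101"  (len 28)
gen 13: "1111111011111011111011111011111"  (len 31)
gen 14: "11111101111101111101111101111101"  (len 32)
gen 15: "11111011111011111011111011111011111"  (len 35)
gen 16: "111101111101111101111101111101111101"  (len 36)
gen 17: "111011111011111011111011111011111011111"  (len 39)
gen 18: "1101111101111101111101111101111101111101"  (len 40)
gen 19: "1011111011111011111011111011111011111011111"  (len 43)
gen 20: "01111101111101111101111101111101111101111101"  (len 44)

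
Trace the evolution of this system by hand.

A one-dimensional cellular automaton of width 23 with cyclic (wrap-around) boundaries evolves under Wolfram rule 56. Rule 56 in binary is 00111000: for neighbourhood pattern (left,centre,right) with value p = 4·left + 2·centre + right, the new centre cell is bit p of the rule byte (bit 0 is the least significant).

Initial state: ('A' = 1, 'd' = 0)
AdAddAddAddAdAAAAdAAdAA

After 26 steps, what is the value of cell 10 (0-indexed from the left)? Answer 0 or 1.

t=0: AdAddAddAddAdAAAAdAAdAA
t=1: dAdAddAddAddAAdddAAdAAd
t=2: ddAdAddAddAdAdAddAdAAdA
t=3: AddAdAddAddAdAdAddAAdAd
t=4: dAddAdAddAddAdAdAdAdAdA
t=5: AdAddAdAddAddAdAdAdAdAd
t=6: dAdAddAdAddAddAdAdAdAdA
t=7: AdAdAddAdAddAddAdAdAdAd
t=8: dAdAdAddAdAddAddAdAdAdA
t=9: AdAdAdAddAdAddAddAdAdAd
t=10: dAdAdAdAddAdAddAddAdAdA
t=11: AdAdAdAdAddAdAddAddAdAd
t=12: dAdAdAdAdAddAdAddAddAdA
t=13: AdAdAdAdAdAddAdAddAddAd
t=14: dAdAdAdAdAdAddAdAddAddA
t=15: AdAdAdAdAdAdAddAdAddAdd
t=16: dAdAdAdAdAdAdAddAdAddAd
t=17: ddAdAdAdAdAdAdAddAdAddA
t=18: AddAdAdAdAdAdAdAddAdAdd
t=19: dAddAdAdAdAdAdAdAddAdAd
t=20: ddAddAdAdAdAdAdAdAddAdA
t=21: AddAddAdAdAdAdAdAdAddAd
t=22: dAddAddAdAdAdAdAdAdAddA
t=23: AdAddAddAdAdAdAdAdAdAdd
t=24: dAdAddAddAdAdAdAdAdAdAd
t=25: ddAdAddAddAdAdAdAdAdAdA
t=26: AddAdAddAddAdAdAdAdAdAd

0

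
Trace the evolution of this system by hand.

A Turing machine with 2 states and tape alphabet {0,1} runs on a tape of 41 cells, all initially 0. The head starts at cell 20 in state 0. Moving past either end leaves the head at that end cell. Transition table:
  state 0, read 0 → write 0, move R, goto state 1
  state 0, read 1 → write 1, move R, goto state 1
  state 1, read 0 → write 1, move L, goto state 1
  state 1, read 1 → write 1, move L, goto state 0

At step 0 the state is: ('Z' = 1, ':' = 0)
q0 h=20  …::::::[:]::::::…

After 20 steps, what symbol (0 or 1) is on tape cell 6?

1

[0] q0 h=20  …::::::[:]::::::…
[1] q1 h=21  …::::::[:]::::::…
[2] q1 h=20  …::::::[:]Z:::::…
[3] q1 h=19  …::::::[:]ZZ::::…
[4] q1 h=18  …::::::[:]ZZZ:::…
[5] q1 h=17  …::::::[:]ZZZZ::…
[6] q1 h=16  …::::::[:]ZZZZZ:…
[7] q1 h=15  …::::::[:]ZZZZZZ…
[8] q1 h=14  …::::::[:]ZZZZZZ…
[9] q1 h=13  …::::::[:]ZZZZZZ…
[10] q1 h=12  …::::::[:]ZZZZZZ…
[11] q1 h=11  …::::::[:]ZZZZZZ…
[12] q1 h=10  …::::::[:]ZZZZZZ…
[13] q1 h= 9  …::::::[:]ZZZZZZ…
[14] q1 h= 8  …::::::[:]ZZZZZZ…
[15] q1 h= 7  …::::::[:]ZZZZZZ…
[16] q1 h= 6  |::::::[:]ZZZZZZ…
[17] q1 h= 5  |:::::[:]ZZZZZZ…
[18] q1 h= 4  |::::[:]ZZZZZZ…
[19] q1 h= 3  |:::[:]ZZZZZZ…
[20] q1 h= 2  |::[:]ZZZZZZ…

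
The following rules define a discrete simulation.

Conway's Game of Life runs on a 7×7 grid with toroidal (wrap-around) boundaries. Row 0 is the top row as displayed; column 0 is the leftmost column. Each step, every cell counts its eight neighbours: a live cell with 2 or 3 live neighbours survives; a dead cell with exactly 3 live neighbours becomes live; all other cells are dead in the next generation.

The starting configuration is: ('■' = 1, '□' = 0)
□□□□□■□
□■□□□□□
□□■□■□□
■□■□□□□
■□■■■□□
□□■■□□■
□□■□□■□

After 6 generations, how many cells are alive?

0) □□□□□■□
□■□□□□□
□□■□■□□
■□■□□□□
■□■■■□□
□□■■□□■
□□■□□■□
1) □□□□□□□
□□□□□□□
□□■■□□□
□□■□■□□
■□□□■□■
□□□□□■■
□□■■■■■
2) □□□■■■□
□□□□□□□
□□■■□□□
□■■□■■□
■□□■■□■
□□□□□□□
□□□■■□■
3) □□□■□■□
□□■□□□□
□■■■■□□
■■□□□■■
■■■■■□■
■□□□□□■
□□□■□□□
4) □□■■■□□
□■□□□□□
□□□■■■■
□□□□□□□
□□■■■□□
□□□□■■■
□□□□■□■
5) □□■■■■□
□□□□□□□
□□□□■■□
□□■□□□□
□□□■■□□
□□□□□□■
□□□□□□■
6) □□□■■■□
□□□□□□□
□□□□□□□
□□□□□■□
□□□■□□□
□□□□□■□
□□□■■□■

9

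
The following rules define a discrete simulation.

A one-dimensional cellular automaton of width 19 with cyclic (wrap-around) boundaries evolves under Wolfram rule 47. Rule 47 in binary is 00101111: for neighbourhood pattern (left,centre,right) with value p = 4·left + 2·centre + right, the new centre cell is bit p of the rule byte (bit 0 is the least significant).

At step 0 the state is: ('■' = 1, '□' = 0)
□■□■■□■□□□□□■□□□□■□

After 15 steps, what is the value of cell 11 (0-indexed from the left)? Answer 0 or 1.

1

k=0  □■□■■□■□□□□□■□□□□■□
k=1  ■■■■□■■□■■■■■□■■■■□
k=2  ■□□□■■□■■□□□□■■□□□■
k=3  □□■■■□■■□□■■■■□□■■■
k=4  □■■□□■■□□■■□□□□■■□□
k=5  ■■□□■■□□■■□□■■■■□□■
k=6  □□□■■□□■■□□■■□□□□■■
k=7  □■■■□□■■□□■■□□■■■■□
k=8  ■■□□□■■□□■■□□■■□□□□
k=9  ■□□■■■□□■■□□■■□□■■■
k=10  □□■■□□□■■□□■■□□■■□□
k=11  ■■■□□■■■□□■■□□■■□□■
k=12  □□□□■■□□□■■□□■■□□■■
k=13  □■■■■□□■■■□□■■□□■■□
k=14  ■■□□□□■■□□□■■□□■■□□
k=15  ■□□■■■■□□■■■□□■■□□■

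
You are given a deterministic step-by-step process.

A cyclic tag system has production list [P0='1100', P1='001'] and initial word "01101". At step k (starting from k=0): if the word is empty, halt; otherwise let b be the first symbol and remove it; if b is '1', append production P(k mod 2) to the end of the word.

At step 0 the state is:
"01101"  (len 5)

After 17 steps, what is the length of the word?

0) "01101"  (len 5)
1) "1101"  (len 4)
2) "101001"  (len 6)
3) "010011100"  (len 9)
4) "10011100"  (len 8)
5) "00111001100"  (len 11)
6) "0111001100"  (len 10)
7) "111001100"  (len 9)
8) "11001100001"  (len 11)
9) "10011000011100"  (len 14)
10) "0011000011100001"  (len 16)
11) "011000011100001"  (len 15)
12) "11000011100001"  (len 14)
13) "10000111000011100"  (len 17)
14) "0000111000011100001"  (len 19)
15) "000111000011100001"  (len 18)
16) "00111000011100001"  (len 17)
17) "0111000011100001"  (len 16)

16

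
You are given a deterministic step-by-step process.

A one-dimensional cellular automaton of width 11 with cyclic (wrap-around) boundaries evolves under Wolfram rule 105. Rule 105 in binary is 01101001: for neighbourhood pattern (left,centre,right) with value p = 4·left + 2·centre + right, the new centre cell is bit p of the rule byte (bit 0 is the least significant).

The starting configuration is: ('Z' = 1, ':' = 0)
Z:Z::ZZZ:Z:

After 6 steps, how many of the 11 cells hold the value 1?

step 0: Z:Z::ZZZ:Z:
step 1: :Z:::Z:ZZ:Z
step 2: Z::Z::ZZZZ:
step 3: ::::::Z::ZZ
step 4: :ZZZZ::::ZZ
step 5: ZZ::Z:ZZ:ZZ
step 6: :Z:::ZZZZZ:

6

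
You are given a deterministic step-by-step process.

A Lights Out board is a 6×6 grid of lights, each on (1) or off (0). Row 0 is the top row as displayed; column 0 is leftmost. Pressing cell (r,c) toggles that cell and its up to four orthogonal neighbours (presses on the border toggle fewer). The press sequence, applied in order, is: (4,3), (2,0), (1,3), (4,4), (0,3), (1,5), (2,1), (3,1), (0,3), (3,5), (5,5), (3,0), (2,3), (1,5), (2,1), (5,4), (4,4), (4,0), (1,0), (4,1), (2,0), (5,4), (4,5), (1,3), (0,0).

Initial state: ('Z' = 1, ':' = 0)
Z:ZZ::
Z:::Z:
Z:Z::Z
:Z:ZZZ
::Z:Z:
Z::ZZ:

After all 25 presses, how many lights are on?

gen 0: Z:ZZ::
Z:::Z:
Z:Z::Z
:Z:ZZZ
::Z:Z:
Z::ZZ:
gen 1: Z:ZZ::
Z:::Z:
Z:Z::Z
:Z::ZZ
:::Z::
Z:::Z:
gen 2: Z:ZZ::
::::Z:
:ZZ::Z
ZZ::ZZ
:::Z::
Z:::Z:
gen 3: Z:Z:::
::ZZ::
:ZZZ:Z
ZZ::ZZ
:::Z::
Z:::Z:
gen 4: Z:Z:::
::ZZ::
:ZZZ:Z
ZZ:::Z
::::ZZ
Z:::::
gen 5: Z::ZZ:
::Z:::
:ZZZ:Z
ZZ:::Z
::::ZZ
Z:::::
gen 6: Z::ZZZ
::Z:ZZ
:ZZZ::
ZZ:::Z
::::ZZ
Z:::::
gen 7: Z::ZZZ
:ZZ:ZZ
Z::Z::
Z::::Z
::::ZZ
Z:::::
gen 8: Z::ZZZ
:ZZ:ZZ
ZZ:Z::
:ZZ::Z
:Z::ZZ
Z:::::
gen 9: Z:Z::Z
:ZZZZZ
ZZ:Z::
:ZZ::Z
:Z::ZZ
Z:::::
gen 10: Z:Z::Z
:ZZZZZ
ZZ:Z:Z
:ZZ:Z:
:Z::Z:
Z:::::
gen 11: Z:Z::Z
:ZZZZZ
ZZ:Z:Z
:ZZ:Z:
:Z::ZZ
Z:::ZZ
gen 12: Z:Z::Z
:ZZZZZ
:Z:Z:Z
Z:Z:Z:
ZZ::ZZ
Z:::ZZ
gen 13: Z:Z::Z
:ZZ:ZZ
:ZZ:ZZ
Z:ZZZ:
ZZ::ZZ
Z:::ZZ
gen 14: Z:Z:::
:ZZ:::
:ZZ:Z:
Z:ZZZ:
ZZ::ZZ
Z:::ZZ
gen 15: Z:Z:::
::Z:::
Z:::Z:
ZZZZZ:
ZZ::ZZ
Z:::ZZ
gen 16: Z:Z:::
::Z:::
Z:::Z:
ZZZZZ:
ZZ:::Z
Z::Z::
gen 17: Z:Z:::
::Z:::
Z:::Z:
ZZZZ::
ZZ:ZZ:
Z::ZZ:
gen 18: Z:Z:::
::Z:::
Z:::Z:
:ZZZ::
:::ZZ:
:::ZZ:
gen 19: ::Z:::
ZZZ:::
::::Z:
:ZZZ::
:::ZZ:
:::ZZ:
gen 20: ::Z:::
ZZZ:::
::::Z:
::ZZ::
ZZZZZ:
:Z:ZZ:
gen 21: ::Z:::
:ZZ:::
ZZ::Z:
Z:ZZ::
ZZZZZ:
:Z:ZZ:
gen 22: ::Z:::
:ZZ:::
ZZ::Z:
Z:ZZ::
ZZZZ::
:Z:::Z
gen 23: ::Z:::
:ZZ:::
ZZ::Z:
Z:ZZ:Z
ZZZZZZ
:Z::::
gen 24: ::ZZ::
:Z:ZZ:
ZZ:ZZ:
Z:ZZ:Z
ZZZZZZ
:Z::::
gen 25: ZZZZ::
ZZ:ZZ:
ZZ:ZZ:
Z:ZZ:Z
ZZZZZZ
:Z::::

23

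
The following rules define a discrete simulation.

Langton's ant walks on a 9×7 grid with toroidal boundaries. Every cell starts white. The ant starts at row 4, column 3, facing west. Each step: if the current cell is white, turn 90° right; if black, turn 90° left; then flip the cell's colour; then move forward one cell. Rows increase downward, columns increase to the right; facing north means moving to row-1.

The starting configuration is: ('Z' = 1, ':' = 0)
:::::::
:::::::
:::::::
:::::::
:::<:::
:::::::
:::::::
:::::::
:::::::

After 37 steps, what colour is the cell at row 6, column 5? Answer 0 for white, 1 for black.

0

0) :::::::
:::::::
:::::::
:::::::
:::<:::
:::::::
:::::::
:::::::
:::::::
1) :::::::
:::::::
:::::::
:::^:::
:::Z:::
:::::::
:::::::
:::::::
:::::::
2) :::::::
:::::::
:::::::
:::Z>::
:::Z:::
:::::::
:::::::
:::::::
:::::::
3) :::::::
:::::::
:::::::
:::ZZ::
:::Zv::
:::::::
:::::::
:::::::
:::::::
4) :::::::
:::::::
:::::::
:::ZZ::
:::<Z::
:::::::
:::::::
:::::::
:::::::
5) :::::::
:::::::
:::::::
:::ZZ::
::::Z::
:::v:::
:::::::
:::::::
:::::::
6) :::::::
:::::::
:::::::
:::ZZ::
::::Z::
::<Z:::
:::::::
:::::::
:::::::
7) :::::::
:::::::
:::::::
:::ZZ::
::^:Z::
::ZZ:::
:::::::
:::::::
:::::::
8) :::::::
:::::::
:::::::
:::ZZ::
::Z>Z::
::ZZ:::
:::::::
:::::::
:::::::
9) :::::::
:::::::
:::::::
:::ZZ::
::ZZZ::
::Zv:::
:::::::
:::::::
:::::::
10) :::::::
:::::::
:::::::
:::ZZ::
::ZZZ::
::Z:>::
:::::::
:::::::
:::::::
11) :::::::
:::::::
:::::::
:::ZZ::
::ZZZ::
::Z:Z::
::::v::
:::::::
:::::::
12) :::::::
:::::::
:::::::
:::ZZ::
::ZZZ::
::Z:Z::
:::<Z::
:::::::
:::::::
13) :::::::
:::::::
:::::::
:::ZZ::
::ZZZ::
::Z^Z::
:::ZZ::
:::::::
:::::::
14) :::::::
:::::::
:::::::
:::ZZ::
::ZZZ::
::ZZ>::
:::ZZ::
:::::::
:::::::
15) :::::::
:::::::
:::::::
:::ZZ::
::ZZ^::
::ZZ:::
:::ZZ::
:::::::
:::::::
16) :::::::
:::::::
:::::::
:::ZZ::
::Z<:::
::ZZ:::
:::ZZ::
:::::::
:::::::
17) :::::::
:::::::
:::::::
:::ZZ::
::Z::::
::Zv:::
:::ZZ::
:::::::
:::::::
18) :::::::
:::::::
:::::::
:::ZZ::
::Z::::
::Z:>::
:::ZZ::
:::::::
:::::::
19) :::::::
:::::::
:::::::
:::ZZ::
::Z::::
::Z:Z::
:::Zv::
:::::::
:::::::
20) :::::::
:::::::
:::::::
:::ZZ::
::Z::::
::Z:Z::
:::Z:>:
:::::::
:::::::
21) :::::::
:::::::
:::::::
:::ZZ::
::Z::::
::Z:Z::
:::Z:Z:
:::::v:
:::::::
22) :::::::
:::::::
:::::::
:::ZZ::
::Z::::
::Z:Z::
:::Z:Z:
::::<Z:
:::::::
23) :::::::
:::::::
:::::::
:::ZZ::
::Z::::
::Z:Z::
:::Z^Z:
::::ZZ:
:::::::
24) :::::::
:::::::
:::::::
:::ZZ::
::Z::::
::Z:Z::
:::ZZ>:
::::ZZ:
:::::::
25) :::::::
:::::::
:::::::
:::ZZ::
::Z::::
::Z:Z^:
:::ZZ::
::::ZZ:
:::::::
26) :::::::
:::::::
:::::::
:::ZZ::
::Z::::
::Z:ZZ>
:::ZZ::
::::ZZ:
:::::::
27) :::::::
:::::::
:::::::
:::ZZ::
::Z::::
::Z:ZZZ
:::ZZ:v
::::ZZ:
:::::::
28) :::::::
:::::::
:::::::
:::ZZ::
::Z::::
::Z:ZZZ
:::ZZ<Z
::::ZZ:
:::::::
29) :::::::
:::::::
:::::::
:::ZZ::
::Z::::
::Z:Z^Z
:::ZZZZ
::::ZZ:
:::::::
30) :::::::
:::::::
:::::::
:::ZZ::
::Z::::
::Z:<:Z
:::ZZZZ
::::ZZ:
:::::::
31) :::::::
:::::::
:::::::
:::ZZ::
::Z::::
::Z:::Z
:::ZvZZ
::::ZZ:
:::::::
32) :::::::
:::::::
:::::::
:::ZZ::
::Z::::
::Z:::Z
:::Z:>Z
::::ZZ:
:::::::
33) :::::::
:::::::
:::::::
:::ZZ::
::Z::::
::Z::^Z
:::Z::Z
::::ZZ:
:::::::
34) :::::::
:::::::
:::::::
:::ZZ::
::Z::::
::Z::Z>
:::Z::Z
::::ZZ:
:::::::
35) :::::::
:::::::
:::::::
:::ZZ::
::Z:::^
::Z::Z:
:::Z::Z
::::ZZ:
:::::::
36) :::::::
:::::::
:::::::
:::ZZ::
>:Z:::Z
::Z::Z:
:::Z::Z
::::ZZ:
:::::::
37) :::::::
:::::::
:::::::
:::ZZ::
Z:Z:::Z
v:Z::Z:
:::Z::Z
::::ZZ:
:::::::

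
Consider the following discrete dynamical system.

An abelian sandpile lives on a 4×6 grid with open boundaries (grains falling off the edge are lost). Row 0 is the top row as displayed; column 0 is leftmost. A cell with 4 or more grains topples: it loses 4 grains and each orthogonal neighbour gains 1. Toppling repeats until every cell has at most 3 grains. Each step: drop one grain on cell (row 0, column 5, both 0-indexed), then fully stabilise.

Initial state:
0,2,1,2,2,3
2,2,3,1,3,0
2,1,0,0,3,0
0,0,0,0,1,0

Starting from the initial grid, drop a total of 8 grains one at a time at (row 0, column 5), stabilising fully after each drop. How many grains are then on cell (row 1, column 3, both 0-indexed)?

0) 0,2,1,2,2,3
2,2,3,1,3,0
2,1,0,0,3,0
0,0,0,0,1,0
1) 0,2,1,2,3,0
2,2,3,1,3,1
2,1,0,0,3,0
0,0,0,0,1,0
2) 0,2,1,2,3,1
2,2,3,1,3,1
2,1,0,0,3,0
0,0,0,0,1,0
3) 0,2,1,2,3,2
2,2,3,1,3,1
2,1,0,0,3,0
0,0,0,0,1,0
4) 0,2,1,2,3,3
2,2,3,1,3,1
2,1,0,0,3,0
0,0,0,0,1,0
5) 0,2,1,3,1,1
2,2,3,2,1,3
2,1,0,1,0,1
0,0,0,0,2,0
6) 0,2,1,3,1,2
2,2,3,2,1,3
2,1,0,1,0,1
0,0,0,0,2,0
7) 0,2,1,3,1,3
2,2,3,2,1,3
2,1,0,1,0,1
0,0,0,0,2,0
8) 0,2,1,3,2,1
2,2,3,2,2,0
2,1,0,1,0,2
0,0,0,0,2,0

2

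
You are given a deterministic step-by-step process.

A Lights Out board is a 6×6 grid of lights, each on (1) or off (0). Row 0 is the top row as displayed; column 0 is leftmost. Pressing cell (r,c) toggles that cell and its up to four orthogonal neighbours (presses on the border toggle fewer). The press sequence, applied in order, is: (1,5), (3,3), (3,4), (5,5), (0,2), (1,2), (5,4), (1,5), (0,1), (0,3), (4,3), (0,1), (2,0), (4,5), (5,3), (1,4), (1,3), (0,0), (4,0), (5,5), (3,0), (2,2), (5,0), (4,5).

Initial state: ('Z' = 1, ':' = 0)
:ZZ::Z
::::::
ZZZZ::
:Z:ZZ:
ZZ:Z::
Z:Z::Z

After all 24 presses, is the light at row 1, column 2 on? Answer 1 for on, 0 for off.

0

t=0: :ZZ::Z
::::::
ZZZZ::
:Z:ZZ:
ZZ:Z::
Z:Z::Z
t=1: :ZZ:::
::::ZZ
ZZZZ:Z
:Z:ZZ:
ZZ:Z::
Z:Z::Z
t=2: :ZZ:::
::::ZZ
ZZZ::Z
:ZZ:::
ZZ::::
Z:Z::Z
t=3: :ZZ:::
::::ZZ
ZZZ:ZZ
:ZZZZZ
ZZ::Z:
Z:Z::Z
t=4: :ZZ:::
::::ZZ
ZZZ:ZZ
:ZZZZZ
ZZ::ZZ
Z:Z:Z:
t=5: :::Z::
::Z:ZZ
ZZZ:ZZ
:ZZZZZ
ZZ::ZZ
Z:Z:Z:
t=6: ::ZZ::
:Z:ZZZ
ZZ::ZZ
:ZZZZZ
ZZ::ZZ
Z:Z:Z:
t=7: ::ZZ::
:Z:ZZZ
ZZ::ZZ
:ZZZZZ
ZZ:::Z
Z:ZZ:Z
t=8: ::ZZ:Z
:Z:Z::
ZZ::Z:
:ZZZZZ
ZZ:::Z
Z:ZZ:Z
t=9: ZZ:Z:Z
:::Z::
ZZ::Z:
:ZZZZZ
ZZ:::Z
Z:ZZ:Z
t=10: ZZZ:ZZ
::::::
ZZ::Z:
:ZZZZZ
ZZ:::Z
Z:ZZ:Z
t=11: ZZZ:ZZ
::::::
ZZ::Z:
:ZZ:ZZ
ZZZZZZ
Z:Z::Z
t=12: ::::ZZ
:Z::::
ZZ::Z:
:ZZ:ZZ
ZZZZZZ
Z:Z::Z
t=13: ::::ZZ
ZZ::::
::::Z:
ZZZ:ZZ
ZZZZZZ
Z:Z::Z
t=14: ::::ZZ
ZZ::::
::::Z:
ZZZ:Z:
ZZZZ::
Z:Z:::
t=15: ::::ZZ
ZZ::::
::::Z:
ZZZ:Z:
ZZZ:::
Z::ZZ:
t=16: :::::Z
ZZ:ZZZ
::::::
ZZZ:Z:
ZZZ:::
Z::ZZ:
t=17: :::Z:Z
ZZZ::Z
:::Z::
ZZZ:Z:
ZZZ:::
Z::ZZ:
t=18: ZZ:Z:Z
:ZZ::Z
:::Z::
ZZZ:Z:
ZZZ:::
Z::ZZ:
t=19: ZZ:Z:Z
:ZZ::Z
:::Z::
:ZZ:Z:
::Z:::
:::ZZ:
t=20: ZZ:Z:Z
:ZZ::Z
:::Z::
:ZZ:Z:
::Z::Z
:::Z:Z
t=21: ZZ:Z:Z
:ZZ::Z
Z::Z::
Z:Z:Z:
Z:Z::Z
:::Z:Z
t=22: ZZ:Z:Z
:Z:::Z
ZZZ:::
Z:::Z:
Z:Z::Z
:::Z:Z
t=23: ZZ:Z:Z
:Z:::Z
ZZZ:::
Z:::Z:
::Z::Z
ZZ:Z:Z
t=24: ZZ:Z:Z
:Z:::Z
ZZZ:::
Z:::ZZ
::Z:Z:
ZZ:Z::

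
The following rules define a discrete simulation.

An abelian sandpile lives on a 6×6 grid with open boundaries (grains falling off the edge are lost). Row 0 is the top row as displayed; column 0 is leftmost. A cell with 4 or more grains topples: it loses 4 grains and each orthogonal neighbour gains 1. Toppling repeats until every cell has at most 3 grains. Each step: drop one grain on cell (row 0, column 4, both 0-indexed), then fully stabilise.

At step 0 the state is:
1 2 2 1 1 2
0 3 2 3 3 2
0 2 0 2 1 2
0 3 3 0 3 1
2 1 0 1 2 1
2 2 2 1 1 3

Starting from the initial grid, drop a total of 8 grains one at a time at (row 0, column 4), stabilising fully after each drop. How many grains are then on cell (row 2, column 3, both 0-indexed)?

k=0  1 2 2 1 1 2
0 3 2 3 3 2
0 2 0 2 1 2
0 3 3 0 3 1
2 1 0 1 2 1
2 2 2 1 1 3
k=1  1 2 2 1 2 2
0 3 2 3 3 2
0 2 0 2 1 2
0 3 3 0 3 1
2 1 0 1 2 1
2 2 2 1 1 3
k=2  1 2 2 1 3 2
0 3 2 3 3 2
0 2 0 2 1 2
0 3 3 0 3 1
2 1 0 1 2 1
2 2 2 1 1 3
k=3  1 2 2 3 1 3
0 3 3 0 1 3
0 2 0 3 2 2
0 3 3 0 3 1
2 1 0 1 2 1
2 2 2 1 1 3
k=4  1 2 2 3 2 3
0 3 3 0 1 3
0 2 0 3 2 2
0 3 3 0 3 1
2 1 0 1 2 1
2 2 2 1 1 3
k=5  1 2 2 3 3 3
0 3 3 0 1 3
0 2 0 3 2 2
0 3 3 0 3 1
2 1 0 1 2 1
2 2 2 1 1 3
k=6  1 2 3 0 2 1
0 3 3 1 3 0
0 2 0 3 2 3
0 3 3 0 3 1
2 1 0 1 2 1
2 2 2 1 1 3
k=7  1 2 3 0 3 1
0 3 3 1 3 0
0 2 0 3 2 3
0 3 3 0 3 1
2 1 0 1 2 1
2 2 2 1 1 3
k=8  1 2 3 1 1 2
0 3 3 2 0 1
0 2 0 3 3 3
0 3 3 0 3 1
2 1 0 1 2 1
2 2 2 1 1 3

3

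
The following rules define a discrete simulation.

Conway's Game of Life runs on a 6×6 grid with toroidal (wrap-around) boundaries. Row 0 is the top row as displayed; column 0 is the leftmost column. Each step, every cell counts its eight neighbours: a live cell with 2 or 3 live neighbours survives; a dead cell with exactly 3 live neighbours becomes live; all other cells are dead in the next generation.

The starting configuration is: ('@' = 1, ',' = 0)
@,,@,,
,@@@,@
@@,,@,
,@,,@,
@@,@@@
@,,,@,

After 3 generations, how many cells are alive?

t=0: @,,@,,
,@@@,@
@@,,@,
,@,,@,
@@,@@@
@,,,@,
t=1: @,,@,,
,,,@,@
,,,,@,
,,,,,,
,@@@,,
,,@,,,
t=2: ,,@@@,
,,,@,@
,,,,@,
,,@@,,
,@@@,,
,,,,,,
t=3: ,,@@@,
,,@,,@
,,@,@,
,@,,@,
,@,@,,
,@,,@,

13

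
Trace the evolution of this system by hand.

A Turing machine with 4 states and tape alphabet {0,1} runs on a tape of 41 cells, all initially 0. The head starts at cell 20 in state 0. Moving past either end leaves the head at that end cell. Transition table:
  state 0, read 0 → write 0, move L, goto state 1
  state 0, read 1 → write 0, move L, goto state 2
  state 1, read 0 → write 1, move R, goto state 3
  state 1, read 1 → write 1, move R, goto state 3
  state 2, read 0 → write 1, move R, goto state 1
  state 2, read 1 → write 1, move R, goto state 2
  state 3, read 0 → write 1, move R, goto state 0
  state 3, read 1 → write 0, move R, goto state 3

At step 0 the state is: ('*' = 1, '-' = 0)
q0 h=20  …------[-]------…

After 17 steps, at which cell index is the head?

gen 0: q0 h=20  …------[-]------…
gen 1: q1 h=19  …------[-]------…
gen 2: q3 h=20  …-----*[-]------…
gen 3: q0 h=21  …----**[-]------…
gen 4: q1 h=20  …-----*[*]------…
gen 5: q3 h=21  …----**[-]------…
gen 6: q0 h=22  …---***[-]------…
gen 7: q1 h=21  …----**[*]------…
gen 8: q3 h=22  …---***[-]------…
gen 9: q0 h=23  …--****[-]------…
gen 10: q1 h=22  …---***[*]------…
gen 11: q3 h=23  …--****[-]------…
gen 12: q0 h=24  …-*****[-]------…
gen 13: q1 h=23  …--****[*]------…
gen 14: q3 h=24  …-*****[-]------…
gen 15: q0 h=25  …******[-]------…
gen 16: q1 h=24  …-*****[*]------…
gen 17: q3 h=25  …******[-]------…

25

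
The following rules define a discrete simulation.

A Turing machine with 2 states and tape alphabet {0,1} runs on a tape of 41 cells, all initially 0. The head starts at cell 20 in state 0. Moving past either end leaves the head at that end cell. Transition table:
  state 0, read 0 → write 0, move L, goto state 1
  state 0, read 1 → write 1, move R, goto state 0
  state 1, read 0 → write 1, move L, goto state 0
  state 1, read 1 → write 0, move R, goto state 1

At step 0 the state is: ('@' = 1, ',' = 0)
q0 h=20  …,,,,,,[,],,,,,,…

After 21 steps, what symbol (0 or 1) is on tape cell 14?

0

step 0: q0 h=20  …,,,,,,[,],,,,,,…
step 1: q1 h=19  …,,,,,,[,],,,,,,…
step 2: q0 h=18  …,,,,,,[,]@,,,,,…
step 3: q1 h=17  …,,,,,,[,],@,,,,…
step 4: q0 h=16  …,,,,,,[,]@,@,,,…
step 5: q1 h=15  …,,,,,,[,],@,@,,…
step 6: q0 h=14  …,,,,,,[,]@,@,@,…
step 7: q1 h=13  …,,,,,,[,],@,@,@…
step 8: q0 h=12  …,,,,,,[,]@,@,@,…
step 9: q1 h=11  …,,,,,,[,],@,@,@…
step 10: q0 h=10  …,,,,,,[,]@,@,@,…
step 11: q1 h= 9  …,,,,,,[,],@,@,@…
step 12: q0 h= 8  …,,,,,,[,]@,@,@,…
step 13: q1 h= 7  …,,,,,,[,],@,@,@…
step 14: q0 h= 6  |,,,,,,[,]@,@,@,…
step 15: q1 h= 5  |,,,,,[,],@,@,@…
step 16: q0 h= 4  |,,,,[,]@,@,@,…
step 17: q1 h= 3  |,,,[,],@,@,@…
step 18: q0 h= 2  |,,[,]@,@,@,…
step 19: q1 h= 1  |,[,],@,@,@…
step 20: q0 h= 0  |[,]@,@,@,…
step 21: q1 h= 0  |[,]@,@,@,…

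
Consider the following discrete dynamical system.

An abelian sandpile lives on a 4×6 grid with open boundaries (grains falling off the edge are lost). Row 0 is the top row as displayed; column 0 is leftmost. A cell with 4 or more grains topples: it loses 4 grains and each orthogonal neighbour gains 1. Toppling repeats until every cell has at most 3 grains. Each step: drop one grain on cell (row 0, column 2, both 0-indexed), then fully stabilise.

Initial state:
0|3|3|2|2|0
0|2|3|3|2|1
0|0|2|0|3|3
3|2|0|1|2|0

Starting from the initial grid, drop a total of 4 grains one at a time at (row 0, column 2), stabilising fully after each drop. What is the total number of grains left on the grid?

step 0: 0|3|3|2|2|0
0|2|3|3|2|1
0|0|2|0|3|3
3|2|0|1|2|0
step 1: 1|1|3|0|3|0
1|0|2|1|3|1
0|1|3|1|3|3
3|2|0|1|2|0
step 2: 1|2|0|1|3|0
1|0|3|1|3|1
0|1|3|1|3|3
3|2|0|1|2|0
step 3: 1|2|1|1|3|0
1|0|3|1|3|1
0|1|3|1|3|3
3|2|0|1|2|0
step 4: 1|2|2|1|3|0
1|0|3|1|3|1
0|1|3|1|3|3
3|2|0|1|2|0

37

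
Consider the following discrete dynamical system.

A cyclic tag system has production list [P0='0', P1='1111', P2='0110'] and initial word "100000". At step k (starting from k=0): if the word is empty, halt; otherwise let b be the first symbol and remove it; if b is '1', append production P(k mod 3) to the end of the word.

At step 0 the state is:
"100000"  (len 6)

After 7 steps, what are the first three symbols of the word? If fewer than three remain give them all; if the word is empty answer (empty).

t=0: "100000"  (len 6)
t=1: "000000"  (len 6)
t=2: "00000"  (len 5)
t=3: "0000"  (len 4)
t=4: "000"  (len 3)
t=5: "00"  (len 2)
t=6: "0"  (len 1)
t=7: (halted — word empty)

(empty)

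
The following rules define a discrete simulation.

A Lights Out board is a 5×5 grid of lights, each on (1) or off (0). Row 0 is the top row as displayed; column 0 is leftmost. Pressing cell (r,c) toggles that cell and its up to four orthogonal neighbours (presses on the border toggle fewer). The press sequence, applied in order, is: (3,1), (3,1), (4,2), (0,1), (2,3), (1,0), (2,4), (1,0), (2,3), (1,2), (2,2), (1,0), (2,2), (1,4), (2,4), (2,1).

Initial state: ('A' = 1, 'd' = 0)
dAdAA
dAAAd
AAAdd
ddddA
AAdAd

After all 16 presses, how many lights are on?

gen 0: dAdAA
dAAAd
AAAdd
ddddA
AAdAd
gen 1: dAdAA
dAAAd
AdAdd
AAAdA
AddAd
gen 2: dAdAA
dAAAd
AAAdd
ddddA
AAdAd
gen 3: dAdAA
dAAAd
AAAdd
ddAdA
AdAdd
gen 4: AdAAA
ddAAd
AAAdd
ddAdA
AdAdd
gen 5: AdAAA
ddAdd
AAdAA
ddAAA
AdAdd
gen 6: ddAAA
AAAdd
dAdAA
ddAAA
AdAdd
gen 7: ddAAA
AAAdA
dAddd
ddAAd
AdAdd
gen 8: AdAAA
ddAdA
AAddd
ddAAd
AdAdd
gen 9: AdAAA
ddAAA
AAAAA
ddAdd
AdAdd
gen 10: AddAA
dAddA
AAdAA
ddAdd
AdAdd
gen 11: AddAA
dAAdA
AdAdA
ddddd
AdAdd
gen 12: dddAA
AdAdA
ddAdA
ddddd
AdAdd
gen 13: dddAA
AdddA
dAdAA
ddAdd
AdAdd
gen 14: dddAd
AddAd
dAdAd
ddAdd
AdAdd
gen 15: dddAd
AddAA
dAddA
ddAdA
AdAdd
gen 16: dddAd
AAdAA
AdAdA
dAAdA
AdAdd

13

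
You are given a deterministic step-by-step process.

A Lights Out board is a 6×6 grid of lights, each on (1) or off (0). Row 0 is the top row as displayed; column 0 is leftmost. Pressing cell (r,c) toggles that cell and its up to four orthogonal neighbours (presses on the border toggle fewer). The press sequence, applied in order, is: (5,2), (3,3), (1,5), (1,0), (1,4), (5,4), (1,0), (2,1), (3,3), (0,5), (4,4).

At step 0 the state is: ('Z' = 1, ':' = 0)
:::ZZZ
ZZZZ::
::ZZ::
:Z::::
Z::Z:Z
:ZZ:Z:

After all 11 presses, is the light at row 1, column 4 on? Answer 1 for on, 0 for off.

t=0: :::ZZZ
ZZZZ::
::ZZ::
:Z::::
Z::Z:Z
:ZZ:Z:
t=1: :::ZZZ
ZZZZ::
::ZZ::
:Z::::
Z:ZZ:Z
:::ZZ:
t=2: :::ZZZ
ZZZZ::
::Z:::
:ZZZZ:
Z:Z::Z
:::ZZ:
t=3: :::ZZ:
ZZZZZZ
::Z::Z
:ZZZZ:
Z:Z::Z
:::ZZ:
t=4: Z::ZZ:
::ZZZZ
Z:Z::Z
:ZZZZ:
Z:Z::Z
:::ZZ:
t=5: Z::Z::
::Z:::
Z:Z:ZZ
:ZZZZ:
Z:Z::Z
:::ZZ:
t=6: Z::Z::
::Z:::
Z:Z:ZZ
:ZZZZ:
Z:Z:ZZ
:::::Z
t=7: :::Z::
ZZZ:::
::Z:ZZ
:ZZZZ:
Z:Z:ZZ
:::::Z
t=8: :::Z::
Z:Z:::
ZZ::ZZ
::ZZZ:
Z:Z:ZZ
:::::Z
t=9: :::Z::
Z:Z:::
ZZ:ZZZ
::::::
Z:ZZZZ
:::::Z
t=10: :::ZZZ
Z:Z::Z
ZZ:ZZZ
::::::
Z:ZZZZ
:::::Z
t=11: :::ZZZ
Z:Z::Z
ZZ:ZZZ
::::Z:
Z:Z:::
::::ZZ

0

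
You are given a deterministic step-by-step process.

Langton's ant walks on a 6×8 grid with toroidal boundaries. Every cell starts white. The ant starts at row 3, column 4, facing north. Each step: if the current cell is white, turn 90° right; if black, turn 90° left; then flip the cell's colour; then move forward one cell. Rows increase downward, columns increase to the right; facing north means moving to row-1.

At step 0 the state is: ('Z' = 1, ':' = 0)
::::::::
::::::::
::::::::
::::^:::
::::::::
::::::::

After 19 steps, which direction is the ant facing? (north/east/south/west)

t=0: ::::::::
::::::::
::::::::
::::^:::
::::::::
::::::::
t=1: ::::::::
::::::::
::::::::
::::Z>::
::::::::
::::::::
t=2: ::::::::
::::::::
::::::::
::::ZZ::
:::::v::
::::::::
t=3: ::::::::
::::::::
::::::::
::::ZZ::
::::<Z::
::::::::
t=4: ::::::::
::::::::
::::::::
::::^Z::
::::ZZ::
::::::::
t=5: ::::::::
::::::::
::::::::
:::<:Z::
::::ZZ::
::::::::
t=6: ::::::::
::::::::
:::^::::
:::Z:Z::
::::ZZ::
::::::::
t=7: ::::::::
::::::::
:::Z>:::
:::Z:Z::
::::ZZ::
::::::::
t=8: ::::::::
::::::::
:::ZZ:::
:::ZvZ::
::::ZZ::
::::::::
t=9: ::::::::
::::::::
:::ZZ:::
:::<ZZ::
::::ZZ::
::::::::
t=10: ::::::::
::::::::
:::ZZ:::
::::ZZ::
:::vZZ::
::::::::
t=11: ::::::::
::::::::
:::ZZ:::
::::ZZ::
::<ZZZ::
::::::::
t=12: ::::::::
::::::::
:::ZZ:::
::^:ZZ::
::ZZZZ::
::::::::
t=13: ::::::::
::::::::
:::ZZ:::
::Z>ZZ::
::ZZZZ::
::::::::
t=14: ::::::::
::::::::
:::ZZ:::
::ZZZZ::
::ZvZZ::
::::::::
t=15: ::::::::
::::::::
:::ZZ:::
::ZZZZ::
::Z:>Z::
::::::::
t=16: ::::::::
::::::::
:::ZZ:::
::ZZ^Z::
::Z::Z::
::::::::
t=17: ::::::::
::::::::
:::ZZ:::
::Z<:Z::
::Z::Z::
::::::::
t=18: ::::::::
::::::::
:::ZZ:::
::Z::Z::
::Zv:Z::
::::::::
t=19: ::::::::
::::::::
:::ZZ:::
::Z::Z::
::<Z:Z::
::::::::

west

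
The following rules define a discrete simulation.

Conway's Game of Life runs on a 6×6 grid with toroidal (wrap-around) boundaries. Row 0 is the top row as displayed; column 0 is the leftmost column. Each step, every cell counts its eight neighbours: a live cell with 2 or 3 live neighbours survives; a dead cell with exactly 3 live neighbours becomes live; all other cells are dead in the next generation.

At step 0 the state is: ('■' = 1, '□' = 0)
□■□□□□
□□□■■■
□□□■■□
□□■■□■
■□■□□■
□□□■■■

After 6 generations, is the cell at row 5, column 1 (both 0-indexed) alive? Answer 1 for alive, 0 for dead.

gen 0: □■□□□□
□□□■■■
□□□■■□
□□■■□■
■□■□□■
□□□■■■
gen 1: ■□■□□□
□□■■□■
□□□□□□
■■■□□■
■■■□□□
□■■■■■
gen 2: ■□□□□□
□■■■□□
□□□■■■
□□■□□■
□□□□□□
□□□□■■
gen 3: ■■■■■■
■■■■□■
■■□□□■
□□□■□■
□□□□■■
□□□□□■
gen 4: □□□□□□
□□□□□□
□□□■□□
□□□□□□
■□□□□■
□■■□□□
gen 5: □□□□□□
□□□□□□
□□□□□□
□□□□□□
■■□□□□
■■□□□□
gen 6: □□□□□□
□□□□□□
□□□□□□
□□□□□□
■■□□□□
■■□□□□

1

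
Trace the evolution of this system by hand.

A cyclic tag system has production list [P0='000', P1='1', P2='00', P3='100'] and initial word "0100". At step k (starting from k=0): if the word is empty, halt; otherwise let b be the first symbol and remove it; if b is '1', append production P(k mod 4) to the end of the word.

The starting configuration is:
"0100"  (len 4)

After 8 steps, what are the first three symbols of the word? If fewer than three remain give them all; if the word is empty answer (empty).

(empty)

step 0: "0100"  (len 4)
step 1: "100"  (len 3)
step 2: "001"  (len 3)
step 3: "01"  (len 2)
step 4: "1"  (len 1)
step 5: "000"  (len 3)
step 6: "00"  (len 2)
step 7: "0"  (len 1)
step 8: (halted — word empty)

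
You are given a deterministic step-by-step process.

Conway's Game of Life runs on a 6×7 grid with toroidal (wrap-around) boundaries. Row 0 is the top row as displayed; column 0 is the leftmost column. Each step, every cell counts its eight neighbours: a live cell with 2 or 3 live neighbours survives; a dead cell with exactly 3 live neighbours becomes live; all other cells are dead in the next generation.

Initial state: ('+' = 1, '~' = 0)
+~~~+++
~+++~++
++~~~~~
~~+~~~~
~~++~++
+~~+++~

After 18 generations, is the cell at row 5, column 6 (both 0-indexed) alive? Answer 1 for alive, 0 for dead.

t=0: +~~~+++
~+++~++
++~~~~~
~~+~~~~
~~++~++
+~~+++~
t=1: ~~~~~~~
~~++~~~
+~~+~~+
+~++~~+
~++~~++
+++~~~~
t=2: ~~~+~~~
~~++~~~
+~~~+~+
~~~++~~
~~~~~+~
+~+~~~+
t=3: ~+~+~~~
~~+++~~
~~+~++~
~~~++~+
~~~++++
~~~~~~+
t=4: ~~~++~~
~+~~~+~
~~+~~~~
~~+~~~+
+~~+~~+
+~++~~+
t=5: ++~++++
~~+++~~
~++~~~~
++++~~+
~~~+~+~
+++~~++
t=6: ~~~~~~~
~~~~~~+
~~~~+~~
+~~++~+
~~~+~+~
~~~~~~~
t=7: ~~~~~~~
~~~~~~~
+~~++~+
~~~+~~+
~~~+~++
~~~~~~~
t=8: ~~~~~~~
~~~~~~~
+~~++++
~~++~~~
~~~~+++
~~~~~~~
t=9: ~~~~~~~
~~~~+++
~~+++++
+~+~~~~
~~~+++~
~~~~~+~
t=10: ~~~~+~+
~~~~~~+
+++~~~~
~++~~~~
~~~++++
~~~~~+~
t=11: ~~~~~~+
~+~~~++
+~+~~~~
~~~~+++
~~+++++
~~~+~~~
t=12: +~~~~++
~+~~~++
++~~+~~
+++~~~~
~~+~~~+
~~++~~+
t=13: ~++~+~~
~+~~+~~
~~~~~+~
~~++~~+
~~~~~~+
~+++~~~
t=14: +~~~+~~
~+++++~
~~++++~
~~~~~++
++~~~~~
++~+~~~
t=15: +~~~~++
~+~~~~+
~+~~~~~
++++~++
~++~~~~
~~+~~~+
t=16: ~+~~~+~
~+~~~++
~~~~~+~
~~~+~~+
~~~~~+~
~~+~~++
t=17: ~++~+~~
+~~~+++
+~~~++~
~~~~+++
~~~~++~
~~~~+++
t=18: ~+~~~~~
+~~~~~~
+~~+~~~
~~~+~~~
~~~+~~~
~~~~~~+

1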